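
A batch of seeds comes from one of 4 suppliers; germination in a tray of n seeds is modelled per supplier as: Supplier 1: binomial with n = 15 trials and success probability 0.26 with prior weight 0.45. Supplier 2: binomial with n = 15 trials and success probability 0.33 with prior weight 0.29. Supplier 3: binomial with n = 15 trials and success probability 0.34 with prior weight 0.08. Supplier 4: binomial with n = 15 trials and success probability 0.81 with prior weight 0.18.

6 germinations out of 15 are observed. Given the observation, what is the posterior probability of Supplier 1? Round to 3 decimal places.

0.413

P(component k | x) = w_k·f_k(x) / marginal(x), where marginal(x) = Σ_j w_j·f_j(x).
Evaluate each component's likelihood at the observed value:
  L_1 = C(15,6)·0.26^6·0.74^9 = 5005·0.000308916·0.0665404 = 0.10288
  L_2 = C(15,6)·0.33^6·0.67^9 = 5005·0.00129147·0.0272065 = 0.175858
  L_3 = C(15,6)·0.34^6·0.66^9 = 5005·0.0015448·0.0237627 = 0.183727
  L_4 = C(15,6)·0.81^6·0.19^9 = 5005·0.28243·3.22688e-07 = 0.000456138
Unnormalised posteriors:
  w_1·L_1 = 0.45 × 0.10288 = 0.0462959
  w_2·L_2 = 0.29 × 0.175858 = 0.0509987
  w_3·L_3 = 0.08 × 0.183727 = 0.0146982
  w_4·L_4 = 0.18 × 0.000456138 = 8.21049e-05
Marginal: 0.0462959 + 0.0509987 + 0.0146982 + 8.21049e-05 = 0.112075
P(Supplier 1 | 6 germinations out of 15) ≈ 0.413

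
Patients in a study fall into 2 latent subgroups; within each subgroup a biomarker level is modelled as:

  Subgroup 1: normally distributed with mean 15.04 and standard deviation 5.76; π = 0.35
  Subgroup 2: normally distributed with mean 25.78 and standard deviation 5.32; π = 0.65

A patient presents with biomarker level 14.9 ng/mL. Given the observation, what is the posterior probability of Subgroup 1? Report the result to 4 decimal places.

0.8010

The responsibility of component k is P(Z=k) f_k(x) divided by Σ_j P(Z=j) f_j(x).
Normal densities:
  L_1 = 0.0692404
  L_2 = 0.00926367
Weight by the priors:
  P(Z=1)·L_1 = 0.35 × 0.0692404 = 0.0242341
  P(Z=2)·L_2 = 0.65 × 0.00926367 = 0.00602139
Normaliser: 0.0242341 + 0.00602139 = 0.0302555
P(Subgroup 1 | x) ≈ 0.8010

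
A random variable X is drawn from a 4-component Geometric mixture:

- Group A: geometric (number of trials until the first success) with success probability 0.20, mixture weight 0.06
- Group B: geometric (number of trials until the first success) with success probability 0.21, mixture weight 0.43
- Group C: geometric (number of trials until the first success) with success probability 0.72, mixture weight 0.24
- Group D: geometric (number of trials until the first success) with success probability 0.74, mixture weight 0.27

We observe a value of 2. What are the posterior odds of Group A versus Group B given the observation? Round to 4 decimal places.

0.1346

Posterior odds = (π_i f_i(x)) / (π_j f_j(x)); the normalising sum cancels.
Geometric probabilities:
  L_A = 0.20·(1−0.20)^1 = 0.20·0.8 = 0.16
  L_B = 0.21·(1−0.21)^1 = 0.21·0.79 = 0.1659
  L_C = 0.72·(1−0.72)^1 = 0.72·0.28 = 0.2016
  L_D = 0.74·(1−0.74)^1 = 0.74·0.26 = 0.1924
0.0096 / 0.071337 ≈ 0.1346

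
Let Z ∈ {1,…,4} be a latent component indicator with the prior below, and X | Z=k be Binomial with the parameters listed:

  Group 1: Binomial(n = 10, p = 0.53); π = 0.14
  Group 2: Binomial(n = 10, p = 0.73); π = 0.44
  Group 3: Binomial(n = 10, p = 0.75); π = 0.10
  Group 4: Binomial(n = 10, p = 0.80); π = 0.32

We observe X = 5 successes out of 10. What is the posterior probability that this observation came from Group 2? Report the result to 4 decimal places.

The responsibility of component k is w_k f_k(x) divided by Σ_j w_j f_j(x).
Evaluate each component's likelihood at the observed value:
  f_1 = C(10,5)·0.53^5·0.47^5 = 252·0.0418195·0.0229345 = 0.241696
  f_2 = C(10,5)·0.73^5·0.27^5 = 252·0.207307·0.00143489 = 0.0749607
  f_3 = C(10,5)·0.75^5·0.25^5 = 252·0.237305·0.000976562 = 0.0583992
  f_4 = C(10,5)·0.80^5·0.20^5 = 252·0.32768·0.00032 = 0.0264241
Unnormalised posteriors:
  w_1·f_1 = 0.14 × 0.241696 = 0.0338374
  w_2·f_2 = 0.44 × 0.0749607 = 0.0329827
  w_3·f_3 = 0.10 × 0.0583992 = 0.00583992
  w_4·f_4 = 0.32 × 0.0264241 = 0.00845572
Denominator: 0.0338374 + 0.0329827 + 0.00583992 + 0.00845572 = 0.0811158
P(Group 2 | 5 successes out of 10) ≈ 0.4066

0.4066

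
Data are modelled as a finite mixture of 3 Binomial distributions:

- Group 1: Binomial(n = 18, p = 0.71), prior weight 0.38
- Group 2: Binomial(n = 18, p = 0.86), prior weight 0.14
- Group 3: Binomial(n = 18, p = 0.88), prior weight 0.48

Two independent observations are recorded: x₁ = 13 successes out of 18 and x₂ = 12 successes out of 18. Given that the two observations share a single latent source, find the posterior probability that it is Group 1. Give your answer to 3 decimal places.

Apply Bayes' rule: the posterior for each component is proportional to its prior times its likelihood at x.
Since both observations come from the same component, the likelihood for component k is f_k(x₁)·f_k(x₂).
  f_1 = [0.204752] × [0.181201] = 0.0371012
  f_2 = [0.0648634] × [0.0228782] = 0.00148395
  f_3 = [0.0404632] × [0.011955] = 0.000483739
Prior × likelihood for each component:
  w_1·f_1 = 0.38 × 0.0371012 = 0.0140984
  w_2·f_2 = 0.14 × 0.00148395 = 0.000207754
  w_3·f_3 = 0.48 × 0.000483739 = 0.000232195
Marginal: 0.0140984 + 0.000207754 + 0.000232195 = 0.0145384
P(Group 1 | x) = 0.0140984 / 0.0145384 ≈ 0.970

0.970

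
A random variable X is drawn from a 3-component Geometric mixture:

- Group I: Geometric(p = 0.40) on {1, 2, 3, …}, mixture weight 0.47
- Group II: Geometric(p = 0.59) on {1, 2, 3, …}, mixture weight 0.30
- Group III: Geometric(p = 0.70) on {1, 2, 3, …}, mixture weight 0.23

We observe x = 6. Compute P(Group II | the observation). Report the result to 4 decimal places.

By Bayes' theorem, P(k | x) = π_k f_k(x) / Σ_j π_j f_j(x).
Component likelihoods at x = 6:
  f_I = 0.40·(1−0.40)^5 = 0.40·0.07776 = 0.031104
  f_II = 0.59·(1−0.59)^5 = 0.59·0.0115856 = 0.00683552
  f_III = 0.70·(1−0.70)^5 = 0.70·0.00243 = 0.001701
Unnormalised posteriors:
  π_I·f_I = 0.47 × 0.031104 = 0.0146189
  π_II·f_II = 0.30 × 0.00683552 = 0.00205065
  π_III·f_III = 0.23 × 0.001701 = 0.00039123
Marginal: 0.0146189 + 0.00205065 + 0.00039123 = 0.0170608
Responsibility of Group II: 0.00205065 / 0.0170608 ≈ 0.1202

0.1202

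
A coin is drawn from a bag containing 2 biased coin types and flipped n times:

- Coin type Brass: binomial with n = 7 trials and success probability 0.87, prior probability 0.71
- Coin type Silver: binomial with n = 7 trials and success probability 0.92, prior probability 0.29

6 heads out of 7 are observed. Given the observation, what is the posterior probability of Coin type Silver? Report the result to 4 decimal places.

Posterior ∝ prior × likelihood, so P(k | x) ∝ w_k f_k(x); normalise over all components.
Evaluate each component's likelihood at the observed value:
  p_Brass = 0.3946
  p_Silver = 0.339559
Unnormalised posteriors:
  w_Brass·p_Brass = 0.71 × 0.3946 = 0.280166
  w_Silver·p_Silver = 0.29 × 0.339559 = 0.0984721
Normaliser: 0.280166 + 0.0984721 = 0.378638
Responsibility of Coin type Silver: 0.0984721 / 0.378638 ≈ 0.2601

0.2601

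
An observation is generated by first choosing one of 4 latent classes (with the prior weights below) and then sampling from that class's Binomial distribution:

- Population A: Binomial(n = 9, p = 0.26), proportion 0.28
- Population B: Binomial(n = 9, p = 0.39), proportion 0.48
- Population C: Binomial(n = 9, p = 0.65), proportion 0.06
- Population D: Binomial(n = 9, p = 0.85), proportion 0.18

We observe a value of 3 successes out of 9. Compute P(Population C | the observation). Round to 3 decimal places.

0.013

Apply Bayes' rule: the posterior for each component is proportional to its prior times its likelihood at x.
Binomial probabilities:
  f_A = C(9,3)·0.26^3·0.74^6 = 84·0.017576·0.164206 = 0.242432
  f_B = C(9,3)·0.39^3·0.61^6 = 84·0.059319·0.0515204 = 0.256716
  f_C = C(9,3)·0.65^3·0.35^6 = 84·0.274625·0.00183827 = 0.042406
  f_D = C(9,3)·0.85^3·0.15^6 = 84·0.614125·1.13906e-05 = 0.000587602
Multiply by the mixture weights:
  w_A·f_A = 0.28 × 0.242432 = 0.0678809
  w_B·f_B = 0.48 × 0.256716 = 0.123223
  w_C·f_C = 0.06 × 0.042406 = 0.00254436
  w_D·f_D = 0.18 × 0.000587602 = 0.000105768
Marginal: 0.0678809 + 0.123223 + 0.00254436 + 0.000105768 = 0.193754
P(Population C | x) ≈ 0.013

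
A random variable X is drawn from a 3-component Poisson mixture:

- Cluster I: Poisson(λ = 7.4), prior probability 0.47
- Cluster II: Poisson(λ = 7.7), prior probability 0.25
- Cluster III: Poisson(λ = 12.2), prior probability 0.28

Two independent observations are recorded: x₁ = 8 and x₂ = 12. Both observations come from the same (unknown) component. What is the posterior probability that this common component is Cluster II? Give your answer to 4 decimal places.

The responsibility of component k is w_k f_k(x) divided by Σ_j w_j f_j(x).
Since both observations come from the same component, the likelihood for component k is f_k(x₁)·f_k(x₂).
  p_I = [e^(−7.4)·7.4^8/8! = 0.136318] × [0.0344084] = 0.00469049
  p_II = [e^(−7.7)·7.7^8/8! = 0.138783] × [0.0410662] = 0.00569931
  p_III = [e^(−12.2)·12.2^8/8! = 0.0612302] × [0.11418] = 0.00699123
Prior × likelihood for each component:
  w_I·p_I = 0.47 × 0.00469049 = 0.00220453
  w_II·p_II = 0.25 × 0.00569931 = 0.00142483
  w_III·p_III = 0.28 × 0.00699123 = 0.00195755
Normaliser: 0.00220453 + 0.00142483 + 0.00195755 = 0.0055869
So the posterior for Cluster II is 0.00142483 / 0.0055869 ≈ 0.2550.

0.2550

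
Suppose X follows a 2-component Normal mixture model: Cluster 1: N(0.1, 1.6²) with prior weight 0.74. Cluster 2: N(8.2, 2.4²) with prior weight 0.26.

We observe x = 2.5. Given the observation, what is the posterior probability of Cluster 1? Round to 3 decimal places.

Posterior ∝ prior × likelihood, so P(k | x) ∝ w_k f_k(x); normalise over all components.
Component likelihoods at x = 2.5:
  p_1 = (1/(1.6·√(2π)))·exp(−(2.5−0.1)²/(2·1.6²)) = 0.249339·exp(-1.12500) = 0.0809485
  p_2 = (1/(2.4·√(2π)))·exp(−(2.5−8.2)²/(2·2.4²)) = 0.166226·exp(-2.82031) = 0.00990496
Weight by the priors:
  w_1·p_1 = 0.74 × 0.0809485 = 0.0599019
  w_2·p_2 = 0.26 × 0.00990496 = 0.00257529
Marginal: 0.0599019 + 0.00257529 = 0.0624772
Responsibility of Cluster 1: 0.0599019 / 0.0624772 ≈ 0.959

0.959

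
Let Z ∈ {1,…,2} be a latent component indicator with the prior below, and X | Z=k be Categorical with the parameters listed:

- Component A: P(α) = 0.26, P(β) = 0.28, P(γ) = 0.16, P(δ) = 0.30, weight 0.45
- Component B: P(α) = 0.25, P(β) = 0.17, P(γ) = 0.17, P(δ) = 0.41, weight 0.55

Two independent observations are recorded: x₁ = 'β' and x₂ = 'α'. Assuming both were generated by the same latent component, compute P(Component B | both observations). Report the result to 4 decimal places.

0.4164

Posterior ∝ prior × likelihood, so P(k | x) ∝ w_k f_k(x); normalise over all components.
Since both observations come from the same component, the likelihood for component k is f_k(x₁)·f_k(x₂).
  p_A = [0.28] × [0.26] = 0.0728
  p_B = [0.17] × [0.25] = 0.0425
Weight by the priors:
  w_A·p_A = 0.45 × 0.0728 = 0.03276
  w_B·p_B = 0.55 × 0.0425 = 0.023375
Sum: 0.03276 + 0.023375 = 0.056135
Responsibility of Component B: 0.023375 / 0.056135 ≈ 0.4164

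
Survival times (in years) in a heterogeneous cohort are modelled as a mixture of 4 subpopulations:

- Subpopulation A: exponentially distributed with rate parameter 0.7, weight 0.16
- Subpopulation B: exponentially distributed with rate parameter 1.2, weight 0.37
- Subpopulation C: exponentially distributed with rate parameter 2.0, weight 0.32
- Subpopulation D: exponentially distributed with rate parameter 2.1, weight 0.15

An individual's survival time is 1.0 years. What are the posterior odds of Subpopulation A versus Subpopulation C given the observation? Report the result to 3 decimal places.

Only the two components matter; the odds are (P(Z=i) f_i(x)) / (P(Z=j) f_j(x)).
Component likelihoods at x = 1.0 years:
  p_A = 0.34761
  p_B = 0.361433
  p_C = 0.270671
  p_D = 0.257158
Posterior odds = (P(Z=A)·p_A) / (P(Z=C)·p_C) = (0.16·0.34761) / (0.32·0.270671) = 0.0556176 / 0.0866146 ≈ 0.642

0.642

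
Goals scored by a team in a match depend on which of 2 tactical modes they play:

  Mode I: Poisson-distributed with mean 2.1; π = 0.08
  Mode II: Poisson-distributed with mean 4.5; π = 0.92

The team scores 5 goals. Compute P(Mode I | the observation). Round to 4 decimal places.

0.0208

The responsibility of component k is π_k f_k(x) divided by Σ_j π_j f_j(x).
Poisson probabilities:
  p_I = e^(−2.1)·2.1^5/5! = 0.041677
  p_II = e^(−4.5)·4.5^5/5! = 0.170827
Multiply by the mixture weights:
  π_I·p_I = 0.08 × 0.041677 = 0.00333416
  π_II·p_II = 0.92 × 0.170827 = 0.157161
Normaliser: 0.00333416 + 0.157161 = 0.160495
Responsibility of Mode I: 0.00333416 / 0.160495 ≈ 0.0208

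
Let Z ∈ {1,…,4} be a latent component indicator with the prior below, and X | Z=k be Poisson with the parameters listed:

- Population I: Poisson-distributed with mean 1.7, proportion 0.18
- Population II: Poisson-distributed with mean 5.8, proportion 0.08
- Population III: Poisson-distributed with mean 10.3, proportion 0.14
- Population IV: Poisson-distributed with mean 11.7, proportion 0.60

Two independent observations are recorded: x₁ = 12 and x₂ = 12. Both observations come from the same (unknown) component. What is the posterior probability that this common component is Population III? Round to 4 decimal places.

0.1525

P(component k | x) = π_k·f_k(x) / marginal(x), where marginal(x) = Σ_j π_j·f_j(x).
Since both observations come from the same component, the likelihood for component k is f_k(x₁)·f_k(x₂).
  f_I = [2.22203e-07] × [2.22203e-07] = 4.93741e-14
  f_II = [0.0091599] × [0.0091599] = 8.39039e-05
  f_III = [0.10011] × [0.10011] = 0.010022
  f_IV = [0.113933] × [0.113933] = 0.0129806
Prior × likelihood for each component:
  π_I·f_I = 0.18 × 4.93741e-14 = 8.88733e-15
  π_II·f_II = 0.08 × 8.39039e-05 = 6.71231e-06
  π_III·f_III = 0.14 × 0.010022 = 0.00140308
  π_IV·f_IV = 0.60 × 0.0129806 = 0.00778838
Sum: 8.88733e-15 + 6.71231e-06 + 0.00140308 + 0.00778838 = 0.00919817
So the posterior for Population III is 0.00140308 / 0.00919817 ≈ 0.1525.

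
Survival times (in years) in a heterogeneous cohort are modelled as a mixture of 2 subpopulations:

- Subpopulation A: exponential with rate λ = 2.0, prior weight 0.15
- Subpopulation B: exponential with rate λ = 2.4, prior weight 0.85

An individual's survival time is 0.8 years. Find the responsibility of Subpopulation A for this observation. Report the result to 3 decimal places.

0.168

By Bayes' theorem, P(k | x) = P(Z=k) f_k(x) / Σ_j P(Z=j) f_j(x).
Evaluate each component's likelihood at the observed value:
  p_A = 2.0·e^(−2.0·0.8) = 2.0·e^(−1.6000) = 0.403793
  p_B = 2.4·e^(−2.4·0.8) = 2.4·e^(−1.9200) = 0.351857
Prior × likelihood for each component:
  P(Z=A)·p_A = 0.15 × 0.403793 = 0.060569
  P(Z=B)·p_B = 0.85 × 0.351857 = 0.299078
Denominator: 0.060569 + 0.299078 = 0.359647
Responsibility of Subpopulation A: 0.060569 / 0.359647 ≈ 0.168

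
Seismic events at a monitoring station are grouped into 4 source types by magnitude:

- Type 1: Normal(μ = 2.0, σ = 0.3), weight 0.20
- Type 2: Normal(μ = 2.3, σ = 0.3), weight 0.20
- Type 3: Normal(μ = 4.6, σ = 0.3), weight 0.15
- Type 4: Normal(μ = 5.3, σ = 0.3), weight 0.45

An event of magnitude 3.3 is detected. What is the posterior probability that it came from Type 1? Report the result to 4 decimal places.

0.0208

By Bayes' theorem, P(k | x) = π_k f_k(x) / Σ_j π_j f_j(x).
Component likelihoods at x = 3.3:
  f_1 = (1/(0.3·√(2π)))·exp(−(3.3−2.0)²/(2·0.3²)) = 1.329808·exp(-9.38889) = 0.000111236
  f_2 = (1/(0.3·√(2π)))·exp(−(3.3−2.3)²/(2·0.3²)) = 1.329808·exp(-5.55556) = 0.00514093
  f_3 = (1/(0.3·√(2π)))·exp(−(3.3−4.6)²/(2·0.3²)) = 1.329808·exp(-9.38889) = 0.000111236
  f_4 = (1/(0.3·√(2π)))·exp(−(3.3−5.3)²/(2·0.3²)) = 1.329808·exp(-22.22222) = 2.9703e-10
Prior × likelihood for each component:
  π_1·f_1 = 0.20 × 0.000111236 = 2.22472e-05
  π_2·f_2 = 0.20 × 0.00514093 = 0.00102819
  π_3·f_3 = 0.15 × 0.000111236 = 1.66854e-05
  π_4·f_4 = 0.45 × 2.9703e-10 = 1.33664e-10
Evidence: 2.22472e-05 + 0.00102819 + 1.66854e-05 + 1.33664e-10 = 0.00106712
Responsibility of Type 1: 2.22472e-05 / 0.00106712 ≈ 0.0208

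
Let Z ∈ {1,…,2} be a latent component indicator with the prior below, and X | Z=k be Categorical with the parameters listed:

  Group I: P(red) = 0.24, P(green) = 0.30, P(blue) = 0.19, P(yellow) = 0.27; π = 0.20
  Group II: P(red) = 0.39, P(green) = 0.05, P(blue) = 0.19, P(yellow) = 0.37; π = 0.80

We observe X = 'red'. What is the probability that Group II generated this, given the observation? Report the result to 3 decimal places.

Posterior ∝ prior × likelihood, so P(k | x) ∝ P(Z=k) f_k(x); normalise over all components.
Evaluate each component's likelihood at the observed value:
  p_I = 0.24
  p_II = 0.39
Multiply by the mixture weights:
  P(Z=I)·p_I = 0.20 × 0.24 = 0.048
  P(Z=II)·p_II = 0.80 × 0.39 = 0.312
Denominator: 0.048 + 0.312 = 0.36
P(Group II | data) ≈ 0.867

0.867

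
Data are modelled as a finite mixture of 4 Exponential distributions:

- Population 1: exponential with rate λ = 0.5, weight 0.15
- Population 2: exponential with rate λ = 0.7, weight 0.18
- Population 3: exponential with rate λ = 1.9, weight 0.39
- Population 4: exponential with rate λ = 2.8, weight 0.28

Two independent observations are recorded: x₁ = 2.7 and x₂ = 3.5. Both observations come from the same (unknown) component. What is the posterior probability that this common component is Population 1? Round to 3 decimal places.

Apply Bayes' rule: the posterior for each component is proportional to its prior times its likelihood at x.
Since both observations come from the same component, the likelihood for component k is f_k(x₁)·f_k(x₂).
  L_1 = [0.5·e^(−0.5·2.7) = 0.5·e^(−1.3500) = 0.12962] × [0.086887] = 0.0112623
  L_2 = [0.7·e^(−0.7·2.7) = 0.7·e^(−1.8900) = 0.10575] × [0.0604055] = 0.0063879
  L_3 = [1.9·e^(−1.9·2.7) = 1.9·e^(−5.1300) = 0.0112415] × [0.00245864] = 2.76387e-05
  L_4 = [2.8·e^(−2.8·2.7) = 2.8·e^(−7.5600) = 0.00145845] × [0.000155264] = 2.26446e-07
Multiply by the mixture weights:
  π_1·L_1 = 0.15 × 0.0112623 = 0.00168935
  π_2·L_2 = 0.18 × 0.0063879 = 0.00114982
  π_3·L_3 = 0.39 × 2.76387e-05 = 1.07791e-05
  π_4·L_4 = 0.28 × 2.26446e-07 = 6.34048e-08
Marginal: 0.00168935 + 0.00114982 + 1.07791e-05 + 6.34048e-08 = 0.00285001
P(Population 1 | data) ≈ 0.593

0.593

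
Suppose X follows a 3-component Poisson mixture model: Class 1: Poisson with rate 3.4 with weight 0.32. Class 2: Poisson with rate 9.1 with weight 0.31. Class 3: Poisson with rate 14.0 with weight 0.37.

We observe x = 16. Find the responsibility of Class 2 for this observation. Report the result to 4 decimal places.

0.1025

The responsibility of component k is π_k f_k(x) divided by Σ_j π_j f_j(x).
Poisson probabilities:
  p_1 = e^(−3.4)·3.4^16/16! = 5.08677e-07
  p_2 = e^(−9.1)·9.1^16/16! = 0.0118022
  p_3 = e^(−14.0)·14.0^16/16! = 0.0865578
Unnormalised posteriors:
  π_1·p_1 = 0.32 × 5.08677e-07 = 1.62777e-07
  π_2·p_2 = 0.31 × 0.0118022 = 0.00365868
  π_3·p_3 = 0.37 × 0.0865578 = 0.0320264
Denominator: 1.62777e-07 + 0.00365868 + 0.0320264 = 0.0356852
Responsibility of Class 2: 0.00365868 / 0.0356852 ≈ 0.1025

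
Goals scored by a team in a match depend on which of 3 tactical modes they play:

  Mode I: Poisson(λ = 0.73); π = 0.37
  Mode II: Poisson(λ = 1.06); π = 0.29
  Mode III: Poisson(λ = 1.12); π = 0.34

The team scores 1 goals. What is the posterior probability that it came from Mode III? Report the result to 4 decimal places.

0.3443

The responsibility of component k is π_k f_k(x) divided by Σ_j π_j f_j(x).
Evaluate each component's likelihood at the observed value:
  p_I = e^(−0.73)·0.73^1/1! = 0.351794
  p_II = e^(−1.06)·1.06^1/1! = 0.367243
  p_III = e^(−1.12)·1.12^1/1! = 0.365433
Multiply by the mixture weights:
  π_I·p_I = 0.37 × 0.351794 = 0.130164
  π_II·p_II = 0.29 × 0.367243 = 0.106501
  π_III·p_III = 0.34 × 0.365433 = 0.124247
Evidence: 0.130164 + 0.106501 + 0.124247 = 0.360911
P(Mode III | x) = 0.124247 / 0.360911 ≈ 0.3443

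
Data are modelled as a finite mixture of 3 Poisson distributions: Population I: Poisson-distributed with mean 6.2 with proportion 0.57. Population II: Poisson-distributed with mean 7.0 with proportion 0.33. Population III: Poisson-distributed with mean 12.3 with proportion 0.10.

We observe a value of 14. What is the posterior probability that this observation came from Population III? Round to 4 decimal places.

0.7038

Apply Bayes' rule: the posterior for each component is proportional to its prior times its likelihood at x.
Evaluate each component's likelihood at the observed value:
  p_I = e^(−6.2)·6.2^14/14! = 0.00288702
  p_II = e^(−7.0)·7.0^14/14! = 0.00709419
  p_III = e^(−12.3)·12.3^14/14! = 0.0947199
Weight by the priors:
  w_I·p_I = 0.57 × 0.00288702 = 0.0016456
  w_II·p_II = 0.33 × 0.00709419 = 0.00234108
  w_III·p_III = 0.10 × 0.0947199 = 0.00947199
Denominator: 0.0016456 + 0.00234108 + 0.00947199 = 0.0134587
P(Population III | 14) ≈ 0.7038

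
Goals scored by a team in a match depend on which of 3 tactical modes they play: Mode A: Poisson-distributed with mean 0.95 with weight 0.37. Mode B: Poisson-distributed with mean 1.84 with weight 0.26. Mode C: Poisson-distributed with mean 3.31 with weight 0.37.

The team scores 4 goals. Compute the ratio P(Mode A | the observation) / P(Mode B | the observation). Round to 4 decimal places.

The posterior odds equal the prior odds times the likelihood ratio: (P(Z=i)/P(Z=j))·(f_i(x)/f_j(x)).
Evaluate each component's likelihood at the observed value:
  p_A = e^(−0.95)·0.95^4/4! = 0.0131251
  p_B = e^(−1.84)·1.84^4/4! = 0.0758505
  p_C = e^(−3.31)·3.31^4/4! = 0.182636
Posterior odds = (P(Z=A)·p_A) / (P(Z=B)·p_B) = (0.37·0.0131251) / (0.26·0.0758505) = 0.0048563 / 0.0197211 ≈ 0.2462

0.2462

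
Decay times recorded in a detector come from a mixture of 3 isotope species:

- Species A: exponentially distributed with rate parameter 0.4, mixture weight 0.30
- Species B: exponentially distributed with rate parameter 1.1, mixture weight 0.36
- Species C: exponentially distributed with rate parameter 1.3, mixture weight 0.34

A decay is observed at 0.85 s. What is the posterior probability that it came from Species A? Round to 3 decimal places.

The responsibility of component k is w_k f_k(x) divided by Σ_j w_j f_j(x).
Evaluate each component's likelihood at the observed value:
  L_A = 0.4·e^(−0.4·0.85) = 0.4·e^(−0.3400) = 0.284708
  L_B = 1.1·e^(−1.1·0.85) = 1.1·e^(−0.9350) = 0.431844
  L_C = 1.3·e^(−1.3·0.85) = 1.3·e^(−1.1050) = 0.430574
Prior × likelihood for each component:
  w_A·L_A = 0.30 × 0.284708 = 0.0854124
  w_B·L_B = 0.36 × 0.431844 = 0.155464
  w_C·L_C = 0.34 × 0.430574 = 0.146395
Denominator: 0.0854124 + 0.155464 + 0.146395 = 0.387272
P(Species A | data) ≈ 0.221

0.221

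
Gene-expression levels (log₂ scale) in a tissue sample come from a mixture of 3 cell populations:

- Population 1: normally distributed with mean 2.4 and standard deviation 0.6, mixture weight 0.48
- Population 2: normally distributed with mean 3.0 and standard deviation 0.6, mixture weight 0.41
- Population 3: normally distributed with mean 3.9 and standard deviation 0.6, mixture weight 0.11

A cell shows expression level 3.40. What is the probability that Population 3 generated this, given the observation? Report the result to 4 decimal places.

By Bayes' theorem, P(k | x) = π_k f_k(x) / Σ_j π_j f_j(x).
Normal densities:
  p_1 = (1/(0.6·√(2π)))·exp(−(3.40−2.4)²/(2·0.6²)) = 0.664904·exp(-1.38889) = 0.165795
  p_2 = (1/(0.6·√(2π)))·exp(−(3.40−3.0)²/(2·0.6²)) = 0.664904·exp(-0.22222) = 0.532413
  p_3 = (1/(0.6·√(2π)))·exp(−(3.40−3.9)²/(2·0.6²)) = 0.664904·exp(-0.34722) = 0.469853
Multiply by the mixture weights:
  π_1·p_1 = 0.48 × 0.165795 = 0.0795817
  π_2·p_2 = 0.41 × 0.532413 = 0.218289
  π_3·p_3 = 0.11 × 0.469853 = 0.0516838
Normaliser: 0.0795817 + 0.218289 + 0.0516838 = 0.349555
Responsibility of Population 3: 0.0516838 / 0.349555 ≈ 0.1479

0.1479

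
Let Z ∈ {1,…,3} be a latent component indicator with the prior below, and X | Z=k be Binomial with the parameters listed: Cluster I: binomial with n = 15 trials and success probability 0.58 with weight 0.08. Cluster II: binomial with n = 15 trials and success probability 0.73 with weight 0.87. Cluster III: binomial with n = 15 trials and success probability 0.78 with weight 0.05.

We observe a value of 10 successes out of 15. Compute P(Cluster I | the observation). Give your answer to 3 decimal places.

By Bayes' theorem, P(k | x) = w_k f_k(x) / Σ_j w_j f_j(x).
Binomial probabilities:
  f_I = C(15,10)·0.58^10·0.42^5 = 3003·0.00430804·0.0130691 = 0.169076
  f_II = C(15,10)·0.73^10·0.27^5 = 3003·0.0429763·0.00143489 = 0.185184
  f_III = C(15,10)·0.78^10·0.22^5 = 3003·0.0833578·0.000515363 = 0.129007
Unnormalised posteriors:
  w_I·f_I = 0.08 × 0.169076 = 0.0135261
  w_II·f_II = 0.87 × 0.185184 = 0.16111
  w_III·f_III = 0.05 × 0.129007 = 0.00645037
Denominator: 0.0135261 + 0.16111 + 0.00645037 = 0.181086
Responsibility of Cluster I: 0.0135261 / 0.181086 ≈ 0.075

0.075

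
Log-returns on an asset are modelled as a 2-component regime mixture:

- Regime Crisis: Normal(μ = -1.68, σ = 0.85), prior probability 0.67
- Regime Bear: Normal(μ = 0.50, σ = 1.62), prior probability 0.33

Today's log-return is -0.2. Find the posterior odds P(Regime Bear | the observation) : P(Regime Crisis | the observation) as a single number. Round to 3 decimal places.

1.072

Posterior odds = (P(Z=i) f_i(x)) / (P(Z=j) f_j(x)); the normalising sum cancels.
Normal densities:
  f_Crisis = 0.103078
  f_Bear = 0.224312
Odds = (0.33/0.67) × (0.224312/0.103078) = 0.492537 × 2.17613 ≈ 1.072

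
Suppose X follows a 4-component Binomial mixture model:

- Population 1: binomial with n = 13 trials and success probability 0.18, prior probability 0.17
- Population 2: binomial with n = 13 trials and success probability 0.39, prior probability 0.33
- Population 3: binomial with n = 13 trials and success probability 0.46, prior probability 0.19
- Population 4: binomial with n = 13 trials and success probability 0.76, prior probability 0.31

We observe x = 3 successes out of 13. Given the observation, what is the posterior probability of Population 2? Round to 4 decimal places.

By Bayes' theorem, P(k | x) = w_k f_k(x) / Σ_j w_j f_j(x).
Component likelihoods at x = 3 successes out of 13:
  f_1 = C(13,3)·0.18^3·0.82^10 = 286·0.005832·0.137448 = 0.229257
  f_2 = C(13,3)·0.39^3·0.61^10 = 286·0.059319·0.00713343 = 0.12102
  f_3 = C(13,3)·0.46^3·0.54^10 = 286·0.097336·0.00210833 = 0.0586918
  f_4 = C(13,3)·0.76^3·0.24^10 = 286·0.438976·6.34034e-07 = 7.96011e-05
Multiply by the mixture weights:
  w_1·f_1 = 0.17 × 0.229257 = 0.0389736
  w_2·f_2 = 0.33 × 0.12102 = 0.0399367
  w_3·f_3 = 0.19 × 0.0586918 = 0.0111514
  w_4·f_4 = 0.31 × 7.96011e-05 = 2.46763e-05
Sum: 0.0389736 + 0.0399367 + 0.0111514 + 2.46763e-05 = 0.0900864
So the posterior for Population 2 is 0.0399367 / 0.0900864 ≈ 0.4433.

0.4433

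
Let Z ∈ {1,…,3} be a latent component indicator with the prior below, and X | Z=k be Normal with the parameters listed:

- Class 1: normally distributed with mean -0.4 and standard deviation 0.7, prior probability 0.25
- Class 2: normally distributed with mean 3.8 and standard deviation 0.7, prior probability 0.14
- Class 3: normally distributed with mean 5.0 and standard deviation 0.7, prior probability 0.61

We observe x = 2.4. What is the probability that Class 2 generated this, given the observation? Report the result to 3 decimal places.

The responsibility of component k is P(Z=k) f_k(x) divided by Σ_j P(Z=j) f_j(x).
Normal densities:
  f_1 = (1/(0.7·√(2π)))·exp(−(2.4−-0.4)²/(2·0.7²)) = 0.569918·exp(-8.00000) = 0.000191186
  f_2 = (1/(0.7·√(2π)))·exp(−(2.4−3.8)²/(2·0.7²)) = 0.569918·exp(-2.00000) = 0.07713
  f_3 = (1/(0.7·√(2π)))·exp(−(2.4−5.0)²/(2·0.7²)) = 0.569918·exp(-6.89796) = 0.000575528
Weight by the priors:
  P(Z=1)·f_1 = 0.25 × 0.000191186 = 4.77965e-05
  P(Z=2)·f_2 = 0.14 × 0.07713 = 0.0107982
  P(Z=3)·f_3 = 0.61 × 0.000575528 = 0.000351072
Normaliser: 4.77965e-05 + 0.0107982 + 0.000351072 = 0.0111971
So the posterior for Class 2 is 0.0107982 / 0.0111971 ≈ 0.964.

0.964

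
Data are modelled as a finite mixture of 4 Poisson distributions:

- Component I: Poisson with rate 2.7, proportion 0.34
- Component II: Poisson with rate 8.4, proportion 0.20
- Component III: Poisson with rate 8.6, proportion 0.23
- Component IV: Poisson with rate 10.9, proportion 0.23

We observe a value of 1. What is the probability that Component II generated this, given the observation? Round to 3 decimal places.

Posterior ∝ prior × likelihood, so P(k | x) ∝ π_k f_k(x); normalise over all components.
Component likelihoods at x = 1:
  L_I = 0.181455
  L_II = 0.00188889
  L_III = 0.00158331
  L_IV = 0.000201195
Prior × likelihood for each component:
  π_I·L_I = 0.34 × 0.181455 = 0.0616947
  π_II·L_II = 0.20 × 0.00188889 = 0.000377777
  π_III·L_III = 0.23 × 0.00158331 = 0.000364161
  π_IV·L_IV = 0.23 × 0.000201195 = 4.62748e-05
Denominator: 0.0616947 + 0.000377777 + 0.000364161 + 4.62748e-05 = 0.0624829
P(Component II | x) = 0.000377777 / 0.0624829 ≈ 0.006

0.006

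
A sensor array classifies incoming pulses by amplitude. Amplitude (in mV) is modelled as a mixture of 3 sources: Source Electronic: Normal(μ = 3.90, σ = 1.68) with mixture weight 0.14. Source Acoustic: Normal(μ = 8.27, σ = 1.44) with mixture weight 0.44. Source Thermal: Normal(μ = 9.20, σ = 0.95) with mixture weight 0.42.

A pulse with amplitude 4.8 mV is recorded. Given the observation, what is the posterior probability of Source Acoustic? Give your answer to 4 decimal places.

0.1884

The responsibility of component k is P(Z=k) f_k(x) divided by Σ_j P(Z=j) f_j(x).
Component likelihoods at x = 4.8 mV:
  f_Electronic = (1/(1.68·√(2π)))·exp(−(4.8−3.90)²/(2·1.68²)) = 0.237466·exp(-0.14349) = 0.205722
  f_Acoustic = (1/(1.44·√(2π)))·exp(−(4.8−8.27)²/(2·1.44²)) = 0.277043·exp(-2.90338) = 0.0151924
  f_Thermal = (1/(0.95·√(2π)))·exp(−(4.8−9.20)²/(2·0.95²)) = 0.419939·exp(-10.72576) = 9.22672e-06
Prior × likelihood for each component:
  P(Z=Electronic)·f_Electronic = 0.14 × 0.205722 = 0.0288011
  P(Z=Acoustic)·f_Acoustic = 0.44 × 0.0151924 = 0.00668464
  P(Z=Thermal)·f_Thermal = 0.42 × 9.22672e-06 = 3.87522e-06
Evidence: 0.0288011 + 0.00668464 + 3.87522e-06 = 0.0354897
P(Source Acoustic | data) = 0.00668464 / 0.0354897 ≈ 0.1884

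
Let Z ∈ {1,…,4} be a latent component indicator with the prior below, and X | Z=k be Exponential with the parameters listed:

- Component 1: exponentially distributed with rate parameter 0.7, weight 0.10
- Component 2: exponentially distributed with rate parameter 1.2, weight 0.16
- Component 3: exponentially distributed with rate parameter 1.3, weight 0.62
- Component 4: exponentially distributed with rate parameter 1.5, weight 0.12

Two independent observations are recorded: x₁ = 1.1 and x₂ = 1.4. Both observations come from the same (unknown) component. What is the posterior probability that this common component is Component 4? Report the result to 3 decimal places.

The responsibility of component k is π_k f_k(x) divided by Σ_j π_j f_j(x).
Since both observations come from the same component, the likelihood for component k is f_k(x₁)·f_k(x₂).
  L_1 = [0.324109] × [0.262718] = 0.0851492
  L_2 = [0.320562] × [0.223649] = 0.0716934
  L_3 = [0.311102] × [0.210633] = 0.0655284
  L_4 = [0.288075] × [0.183685] = 0.0529149
Weight by the priors:
  π_1·L_1 = 0.10 × 0.0851492 = 0.00851492
  π_2·L_2 = 0.16 × 0.0716934 = 0.0114709
  π_3·L_3 = 0.62 × 0.0655284 = 0.0406276
  π_4·L_4 = 0.12 × 0.0529149 = 0.00634979
Evidence: 0.00851492 + 0.0114709 + 0.0406276 + 0.00634979 = 0.0669633
So the posterior for Component 4 is 0.00634979 / 0.0669633 ≈ 0.095.

0.095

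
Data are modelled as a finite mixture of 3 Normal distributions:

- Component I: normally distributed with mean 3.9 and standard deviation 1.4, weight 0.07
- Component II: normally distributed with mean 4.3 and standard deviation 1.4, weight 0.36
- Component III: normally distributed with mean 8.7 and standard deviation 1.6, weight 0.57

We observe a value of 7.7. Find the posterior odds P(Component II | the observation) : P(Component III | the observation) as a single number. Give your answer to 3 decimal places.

0.046

The posterior odds equal the prior odds times the likelihood ratio: (π_i/π_j)·(f_i(x)/f_j(x)).
Normal densities:
  p_I = 0.00716115
  p_II = 0.0149299
  p_III = 0.205101
Odds = (0.36/0.57) × (0.0149299/0.205101) = 0.631579 × 0.072793 ≈ 0.046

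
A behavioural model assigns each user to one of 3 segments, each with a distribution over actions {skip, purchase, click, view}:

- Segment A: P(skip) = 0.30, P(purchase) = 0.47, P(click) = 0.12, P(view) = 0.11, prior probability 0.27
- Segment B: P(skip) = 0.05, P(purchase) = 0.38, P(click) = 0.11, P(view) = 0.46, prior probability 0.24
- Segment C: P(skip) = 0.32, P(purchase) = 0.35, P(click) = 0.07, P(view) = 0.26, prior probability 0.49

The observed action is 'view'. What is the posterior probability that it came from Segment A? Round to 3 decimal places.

0.111

The responsibility of component k is P(Z=k) f_k(x) divided by Σ_j P(Z=j) f_j(x).
Component likelihoods at x = 'view':
  f_A = 0.11
  f_B = 0.46
  f_C = 0.26
Weight by the priors:
  P(Z=A)·f_A = 0.27 × 0.11 = 0.0297
  P(Z=B)·f_B = 0.24 × 0.46 = 0.1104
  P(Z=C)·f_C = 0.49 × 0.26 = 0.1274
Marginal: 0.0297 + 0.1104 + 0.1274 = 0.2675
P(Segment A | the observation) = 0.0297 / 0.2675 ≈ 0.111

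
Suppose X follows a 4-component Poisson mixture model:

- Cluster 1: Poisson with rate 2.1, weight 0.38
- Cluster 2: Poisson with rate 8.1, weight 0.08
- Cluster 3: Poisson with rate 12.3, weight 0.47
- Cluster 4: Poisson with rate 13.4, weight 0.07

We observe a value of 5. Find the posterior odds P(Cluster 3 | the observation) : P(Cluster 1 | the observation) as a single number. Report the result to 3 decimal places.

0.317

The posterior odds equal the prior odds times the likelihood ratio: (π_i/π_j)·(f_i(x)/f_j(x)).
Poisson probabilities:
  f_1 = e^(−2.1)·2.1^5/5! = 0.041677
  f_2 = e^(−8.1)·8.1^5/5! = 0.088198
  f_3 = e^(−12.3)·12.3^5/5! = 0.0106788
  f_4 = e^(−13.4)·13.4^5/5! = 0.00545502
0.00501903 / 0.0158373 ≈ 0.317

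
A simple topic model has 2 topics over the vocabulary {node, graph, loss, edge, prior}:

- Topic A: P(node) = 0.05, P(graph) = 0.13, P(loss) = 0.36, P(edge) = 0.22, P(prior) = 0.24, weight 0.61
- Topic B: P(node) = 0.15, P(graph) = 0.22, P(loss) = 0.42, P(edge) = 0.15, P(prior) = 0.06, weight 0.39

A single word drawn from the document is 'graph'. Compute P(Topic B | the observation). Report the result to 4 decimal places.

P(component k | x) = P(Z=k)·f_k(x) / marginal(x), where marginal(x) = Σ_j P(Z=j)·f_j(x).
Evaluate each component's likelihood at the observed value:
  f_A = 0.13
  f_B = 0.22
Unnormalised posteriors:
  P(Z=A)·f_A = 0.61 × 0.13 = 0.0793
  P(Z=B)·f_B = 0.39 × 0.22 = 0.0858
Normaliser: 0.0793 + 0.0858 = 0.1651
P(Topic B | x) ≈ 0.5197

0.5197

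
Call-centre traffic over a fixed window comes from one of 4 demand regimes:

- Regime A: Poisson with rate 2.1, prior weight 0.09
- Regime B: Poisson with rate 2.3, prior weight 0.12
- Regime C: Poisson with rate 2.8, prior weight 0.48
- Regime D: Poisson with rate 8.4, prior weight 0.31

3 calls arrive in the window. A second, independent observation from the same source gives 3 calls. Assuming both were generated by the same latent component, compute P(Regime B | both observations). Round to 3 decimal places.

0.155

P(component k | x) = w_k·f_k(x) / marginal(x), where marginal(x) = Σ_j w_j·f_j(x).
Since both observations come from the same component, the likelihood for component k is f_k(x₁)·f_k(x₂).
  L_A = [0.189011] × [0.189011] = 0.0357253
  L_B = [0.203308] × [0.203308] = 0.0413342
  L_C = [0.222484] × [0.222484] = 0.049499
  L_D = [0.0222133] × [0.0222133] = 0.00049343
Weight by the priors:
  w_A·L_A = 0.09 × 0.0357253 = 0.00321528
  w_B·L_B = 0.12 × 0.0413342 = 0.00496011
  w_C·L_C = 0.48 × 0.049499 = 0.0237595
  w_D·L_D = 0.31 × 0.00049343 = 0.000152963
Marginal: 0.00321528 + 0.00496011 + 0.0237595 + 0.000152963 = 0.0320879
So the posterior for Regime B is 0.00496011 / 0.0320879 ≈ 0.155.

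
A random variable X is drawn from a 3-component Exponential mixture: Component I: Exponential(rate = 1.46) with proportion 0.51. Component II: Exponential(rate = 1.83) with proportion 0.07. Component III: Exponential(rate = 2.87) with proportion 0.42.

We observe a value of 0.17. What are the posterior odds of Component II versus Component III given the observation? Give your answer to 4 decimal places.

0.1268

Posterior odds = (P(Z=i) f_i(x)) / (P(Z=j) f_j(x)); the normalising sum cancels.
Evaluate each component's likelihood at the observed value:
  f_I = 1.46·e^(−1.46·0.17) = 1.46·e^(−0.2482) = 1.1391
  f_II = 1.83·e^(−1.83·0.17) = 1.83·e^(−0.3111) = 1.34073
  f_III = 2.87·e^(−2.87·0.17) = 2.87·e^(−0.4879) = 1.76193
Odds = (0.07/0.42) × (1.34073/1.76193) = 0.166667 × 0.760944 ≈ 0.1268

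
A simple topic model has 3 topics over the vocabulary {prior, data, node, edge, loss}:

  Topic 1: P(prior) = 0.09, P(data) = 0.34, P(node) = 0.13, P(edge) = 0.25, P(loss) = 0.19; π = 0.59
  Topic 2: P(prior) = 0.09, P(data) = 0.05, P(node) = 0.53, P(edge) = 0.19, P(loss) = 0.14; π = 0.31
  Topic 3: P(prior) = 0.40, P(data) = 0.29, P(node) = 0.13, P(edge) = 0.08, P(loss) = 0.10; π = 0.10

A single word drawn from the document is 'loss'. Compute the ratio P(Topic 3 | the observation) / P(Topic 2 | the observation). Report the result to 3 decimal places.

The posterior odds equal the prior odds times the likelihood ratio: (π_i/π_j)·(f_i(x)/f_j(x)).
Categorical probabilities:
  L_1 = 0.19
  L_2 = 0.14
  L_3 = 0.1
Odds = (0.10/0.31) × (0.1/0.14) = 0.322581 × 0.714286 ≈ 0.230

0.230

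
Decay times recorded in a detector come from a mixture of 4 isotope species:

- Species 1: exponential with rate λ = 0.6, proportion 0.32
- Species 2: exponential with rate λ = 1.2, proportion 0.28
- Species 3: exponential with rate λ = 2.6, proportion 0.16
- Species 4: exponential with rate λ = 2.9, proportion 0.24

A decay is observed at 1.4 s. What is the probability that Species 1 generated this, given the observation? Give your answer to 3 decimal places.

0.492

By Bayes' theorem, P(k | x) = π_k f_k(x) / Σ_j π_j f_j(x).
Component likelihoods at x = 1.4 s:
  L_1 = 0.259026
  L_2 = 0.223649
  L_3 = 0.0682561
  L_4 = 0.0500222
Weight by the priors:
  π_1·L_1 = 0.32 × 0.259026 = 0.0828884
  π_2·L_2 = 0.28 × 0.223649 = 0.0626217
  π_3·L_3 = 0.16 × 0.0682561 = 0.010921
  π_4·L_4 = 0.24 × 0.0500222 = 0.0120053
Marginal: 0.0828884 + 0.0626217 + 0.010921 + 0.0120053 = 0.168436
Responsibility of Species 1: 0.0828884 / 0.168436 ≈ 0.492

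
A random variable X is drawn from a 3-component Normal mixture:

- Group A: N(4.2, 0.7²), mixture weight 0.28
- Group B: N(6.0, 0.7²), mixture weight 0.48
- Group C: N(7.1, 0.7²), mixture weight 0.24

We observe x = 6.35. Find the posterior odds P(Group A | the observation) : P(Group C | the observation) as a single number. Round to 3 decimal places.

Only the two components matter; the odds are (π_i f_i(x)) / (π_j f_j(x)).
Component likelihoods at x = 6.35:
  L_A = 0.00509701
  L_B = 0.50295
  L_C = 0.321023
0.00142716 / 0.0770455 ≈ 0.019

0.019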